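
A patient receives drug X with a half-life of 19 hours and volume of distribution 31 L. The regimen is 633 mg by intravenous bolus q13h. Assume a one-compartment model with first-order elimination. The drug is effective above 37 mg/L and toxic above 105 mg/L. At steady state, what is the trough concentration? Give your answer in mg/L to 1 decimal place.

33.6 mg/L

k = ln2/t½ = ln2/19 ≈ 0.036481 h⁻¹; fraction remaining f = e^(−kτ) = e^(−0.036481×13) ≈ 0.6223.
At steady state, accumulation factor R = 1/(1 − e^(−kτ)) ≈ 2.6476.
Single-dose peak C₀ = D/Vd = 633/31 ≈ 20.419 mg/L.
Cmax,ss = C₀/(1 − f) ≈ 20.419/0.3777 ≈ 54.061 mg/L.
Steady-state trough Cmin,ss = Cmax,ss·f ≈ 54.061 × 0.6223 ≈ 33.642 mg/L.
Trough 33.6 mg/L vs MEC 37 mg/L: subtherapeutic.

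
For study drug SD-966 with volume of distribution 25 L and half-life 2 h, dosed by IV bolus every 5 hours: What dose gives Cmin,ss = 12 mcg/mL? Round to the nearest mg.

1397 mg

τ/t½ = 5/2 ≈ 2.5, so f = (1/2)^(5/2) ≈ 0.176777.
Cmin,ss = (D/Vd)·f/(1−f), so D = Cmin,ss·Vd·(1−f)/f.
D = 12 × 25 × (1−f)/f ≈ 12 × 25 × 4.65684 ≈ 1397.05 mg.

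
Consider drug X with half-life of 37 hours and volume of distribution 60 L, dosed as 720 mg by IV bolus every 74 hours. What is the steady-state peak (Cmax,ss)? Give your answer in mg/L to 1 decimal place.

τ = 74 h = 2 half-lives, so f = (1/2)^2 = 0.25.
Accumulation ratio R = 1/(1 − f) = 1/0.75 = 4/3.
Single-dose peak C₀ = D/Vd = 720/60 = 12 mg/L.
Steady-state peak Cmax,ss = C₀·R = 12 × 4/3 ≈ 16.000 mg/L.

16.0 mg/L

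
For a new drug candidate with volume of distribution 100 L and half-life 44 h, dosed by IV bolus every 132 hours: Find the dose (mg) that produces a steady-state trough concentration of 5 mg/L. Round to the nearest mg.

3500 mg

τ/t½ = 132/44 ≈ 3, so f = (1/2)^(132/44) ≈ 0.125000.
Cmin,ss = (D/Vd)·f/(1−f), so D = Cmin,ss·Vd·(1−f)/f.
D = 5 × 100 × (1−f)/f ≈ 5 × 100 × 7.00000 ≈ 3500.00 mg.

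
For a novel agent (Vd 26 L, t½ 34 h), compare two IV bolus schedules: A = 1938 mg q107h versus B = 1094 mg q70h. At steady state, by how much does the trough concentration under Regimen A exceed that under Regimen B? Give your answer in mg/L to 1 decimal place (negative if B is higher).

Regimen A: f = (1/2)^(107/34) ≈ 0.1129; Cmin,ss = (1938/26)·f/(1−f) ≈ 9.486 mg/L.
Regimen B: f = (1/2)^(70/34) ≈ 0.2400; Cmin,ss = (1094/26)·f/(1−f) ≈ 13.287 mg/L.
Difference ≈ 9.486 − 13.287 ≈ -3.801 mg/L.

-3.8 mg/L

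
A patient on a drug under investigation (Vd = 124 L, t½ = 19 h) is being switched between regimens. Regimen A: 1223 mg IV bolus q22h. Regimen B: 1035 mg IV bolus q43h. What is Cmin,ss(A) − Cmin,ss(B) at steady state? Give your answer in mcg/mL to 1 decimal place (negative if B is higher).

Regimen A: f = (1/2)^(22/19) ≈ 0.4482; Cmin,ss = (1223/124)·f/(1−f) ≈ 8.011 mcg/mL.
Regimen B: f = (1/2)^(43/19) ≈ 0.2083; Cmin,ss = (1035/124)·f/(1−f) ≈ 2.196 mcg/mL.
Difference ≈ 8.011 − 2.196 ≈ 5.815 mcg/mL.

5.8 mcg/mL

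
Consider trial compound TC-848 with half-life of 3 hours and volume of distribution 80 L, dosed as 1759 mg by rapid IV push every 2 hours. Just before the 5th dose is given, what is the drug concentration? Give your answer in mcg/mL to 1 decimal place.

31.5 mcg/mL

f = (1/2)^(τ/t½) = (1/2)^(2/3) ≈ 0.6300.
C₀ = D/Vd = 1759/80 ≈ 21.988 mcg/mL.
Before the 5th dose, 4 doses have been given. Superposition: Cmin = C₀·(f + f² + … + f^4).
≈ 21.988 × (0.6300 + 0.3969 + 0.2500 + 0.1575) ≈ 21.988 × 1.4344 ≈ 31.540 mcg/mL.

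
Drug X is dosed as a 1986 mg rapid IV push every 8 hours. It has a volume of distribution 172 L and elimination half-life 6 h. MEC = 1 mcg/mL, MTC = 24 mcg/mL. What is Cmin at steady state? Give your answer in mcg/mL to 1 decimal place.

7.6 mcg/mL

τ/t½ = 8/6 ≈ 1.3333, so fraction remaining f = (1/2)^(8/6) ≈ 0.3969.
Single-dose peak C₀ = D/Vd = 1986/172 ≈ 11.547 mcg/mL.
Steady-state trough Cmin,ss = C₀·f/(1−f) ≈ 11.547 × 0.3969/0.6031 ≈ 7.599 mcg/mL.
Trough 7.6 mcg/mL vs MEC 1 mcg/mL: adequate.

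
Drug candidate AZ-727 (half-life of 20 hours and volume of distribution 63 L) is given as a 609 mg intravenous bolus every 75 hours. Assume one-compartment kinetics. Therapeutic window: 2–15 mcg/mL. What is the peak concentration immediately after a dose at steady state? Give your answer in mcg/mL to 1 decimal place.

10.4 mcg/mL

τ/t½ = 75/20 ≈ 3.75, so fraction remaining f = (1/2)^(75/20) ≈ 0.0743.
At steady state, accumulation factor R = 1/(1 − e^(−kτ)) ≈ 1.0803.
Single-dose peak C₀ = D/Vd = 609/63 ≈ 9.667 mcg/mL.
Steady-state peak Cmax,ss = C₀·R ≈ 9.667 × 1.0803 ≈ 10.443 mcg/mL.
Peak 10.4 mcg/mL vs MTC 15 mcg/mL: below toxic threshold.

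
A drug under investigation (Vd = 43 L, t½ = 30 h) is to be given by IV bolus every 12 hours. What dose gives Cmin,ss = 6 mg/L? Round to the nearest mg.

82 mg

τ/t½ = 12/30 ≈ 0.4, so f = (1/2)^(12/30) ≈ 0.757858.
Cmin,ss = (D/Vd)·f/(1−f), so D = Cmin,ss·Vd·(1−f)/f.
D = 6 × 43 × (1−f)/f ≈ 6 × 43 × 0.31951 ≈ 82.43 mg.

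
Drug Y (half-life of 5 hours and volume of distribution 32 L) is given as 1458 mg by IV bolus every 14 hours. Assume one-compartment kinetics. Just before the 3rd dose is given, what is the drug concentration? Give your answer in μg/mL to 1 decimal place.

7.5 μg/mL

f = (1/2)^(τ/t½) = (1/2)^(14/5) ≈ 0.1436.
C₀ = D/Vd = 1458/32 ≈ 45.562 μg/mL.
Before the 3rd dose, 2 doses have been given. Superposition: Cmin = C₀·(f + f²).
≈ 45.562 × (0.1436 + 0.0206) ≈ 45.562 × 0.1642 ≈ 7.481 μg/mL.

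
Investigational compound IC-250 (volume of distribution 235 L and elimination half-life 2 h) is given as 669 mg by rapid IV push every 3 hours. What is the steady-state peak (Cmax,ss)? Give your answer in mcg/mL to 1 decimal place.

4.4 mcg/mL

Over one 3-h interval, 3/2 ≈ 1.5 half-lives elapse, leaving f ≈ 0.3536 of each dose.
At steady state, accumulation factor R = 1/(1 − e^(−kτ)) ≈ 1.5470.
Each bolus raises the concentration by D/Vd = 669/235 ≈ 2.847 mcg/mL.
Steady-state peak Cmax,ss = C₀·R ≈ 2.847 × 1.5470 ≈ 4.404 mcg/mL.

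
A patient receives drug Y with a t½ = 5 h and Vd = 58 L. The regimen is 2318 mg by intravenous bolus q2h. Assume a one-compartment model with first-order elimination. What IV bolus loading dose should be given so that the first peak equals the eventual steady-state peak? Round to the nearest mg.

f = (1/2)^(2/5) ≈ 0.757858; accumulation ratio R = 1/(1−f) ≈ 4.12981.
Loading dose to hit Cmax,ss on first dose: D_load = D_maint·R ≈ 2318 × 4.12981 ≈ 9572.90 mg.

9573 mg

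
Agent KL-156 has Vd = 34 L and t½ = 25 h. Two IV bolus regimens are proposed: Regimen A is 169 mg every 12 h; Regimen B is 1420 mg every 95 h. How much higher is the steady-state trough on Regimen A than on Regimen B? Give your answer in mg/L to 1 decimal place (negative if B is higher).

9.4 mg/L

Regimen A: f = (1/2)^(12/25) ≈ 0.7170; Cmin,ss = (169/34)·f/(1−f) ≈ 12.593 mg/L.
Regimen B: f = (1/2)^(95/25) ≈ 0.0718; Cmin,ss = (1420/34)·f/(1−f) ≈ 3.231 mg/L.
Difference ≈ 12.593 − 3.231 ≈ 9.362 mg/L.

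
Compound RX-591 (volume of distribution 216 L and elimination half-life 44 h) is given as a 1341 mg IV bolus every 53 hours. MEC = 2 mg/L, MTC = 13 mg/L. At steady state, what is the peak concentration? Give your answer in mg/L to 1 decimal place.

τ/t½ = 53/44 ≈ 1.2045, so fraction remaining f = (1/2)^(53/44) ≈ 0.4339.
Accumulation ratio R = 1/(1 − f) ≈ 1/0.5661 ≈ 1.7665.
Single-dose peak C₀ = D/Vd = 1341/216 ≈ 6.208 mg/L.
Steady-state peak Cmax,ss = C₀·R ≈ 6.208 × 1.7665 ≈ 10.966 mg/L.
Peak 11.0 mg/L vs MTC 13 mg/L: below toxic threshold.

11.0 mg/L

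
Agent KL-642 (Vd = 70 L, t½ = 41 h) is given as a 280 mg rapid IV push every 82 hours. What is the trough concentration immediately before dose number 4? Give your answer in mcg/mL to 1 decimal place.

1.3 mcg/mL

f = (1/2)^(τ/t½) = (1/2)^(82/41) ≈ 0.2500.
C₀ = D/Vd = 280/70 ≈ 4.000 mcg/mL.
Before the 4th dose, 3 doses have been given. Superposition: Cmin = C₀·(f + f² + … + f^3).
≈ 4.000 × (0.2500 + 0.0625 + 0.0156) ≈ 4.000 × 0.3281 ≈ 1.312 mcg/mL.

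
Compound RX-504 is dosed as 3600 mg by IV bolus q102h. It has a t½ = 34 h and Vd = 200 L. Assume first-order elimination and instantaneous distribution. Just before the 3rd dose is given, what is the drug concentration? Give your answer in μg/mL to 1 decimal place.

2.5 μg/mL

f = (1/2)^(τ/t½) = (1/2)^(102/34) ≈ 0.1250.
C₀ = D/Vd = 3600/200 ≈ 18.000 μg/mL.
Before the 3rd dose, 2 doses have been given. Superposition: Cmin = C₀·(f + f²).
≈ 18.000 × (0.1250 + 0.0156) ≈ 18.000 × 0.1406 ≈ 2.531 μg/mL.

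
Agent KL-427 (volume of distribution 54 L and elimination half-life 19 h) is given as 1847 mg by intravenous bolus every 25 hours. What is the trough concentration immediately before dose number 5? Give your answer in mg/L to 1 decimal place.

22.4 mg/L

f = (1/2)^(τ/t½) = (1/2)^(25/19) ≈ 0.4017.
C₀ = D/Vd = 1847/54 ≈ 34.204 mg/L.
Before the 5th dose, 4 doses have been given. Superposition: Cmin = C₀·(f + f² + … + f^4).
≈ 34.204 × (0.4017 + 0.1614 + 0.0648 + 0.0260) ≈ 34.204 × 0.6539 ≈ 22.366 mg/L.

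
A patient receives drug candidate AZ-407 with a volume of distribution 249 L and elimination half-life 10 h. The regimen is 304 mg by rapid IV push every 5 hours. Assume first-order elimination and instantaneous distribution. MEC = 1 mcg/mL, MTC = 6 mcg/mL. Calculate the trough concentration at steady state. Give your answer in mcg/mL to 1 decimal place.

2.9 mcg/mL

k = ln2/t½ = ln2/10 ≈ 0.069315 h⁻¹; fraction remaining f = e^(−kτ) = e^(−0.069315×5) ≈ 0.7071.
Accumulation ratio R = 1/(1 − f) ≈ 1/0.2929 ≈ 3.4141.
Single-dose peak C₀ = D/Vd = 304/249 ≈ 1.221 mcg/mL.
Cmax,ss = C₀/(1 − f) ≈ 1.221/0.2929 ≈ 4.169 mcg/mL.
Steady-state trough Cmin,ss = Cmax,ss·f ≈ 4.169 × 0.7071 ≈ 2.948 mcg/mL.
Trough 2.9 mcg/mL vs MEC 1 mcg/mL: adequate.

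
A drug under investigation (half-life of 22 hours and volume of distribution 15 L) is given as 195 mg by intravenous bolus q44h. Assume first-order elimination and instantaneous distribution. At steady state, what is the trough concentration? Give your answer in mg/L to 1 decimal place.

4.3 mg/L

τ = 44 h = 2 half-lives, so f = (1/2)^2 = 0.25.
Accumulation ratio R = 1/(1 − f) = 1/0.75 = 4/3.
Single-dose peak C₀ = D/Vd = 195/15 = 13 mg/L.
Steady-state peak Cmax,ss = C₀·R = 13 × 4/3 ≈ 17.333 mg/L.
Steady-state trough Cmin,ss = Cmax,ss·f ≈ 17.333 × 0.25 ≈ 4.333 mg/L.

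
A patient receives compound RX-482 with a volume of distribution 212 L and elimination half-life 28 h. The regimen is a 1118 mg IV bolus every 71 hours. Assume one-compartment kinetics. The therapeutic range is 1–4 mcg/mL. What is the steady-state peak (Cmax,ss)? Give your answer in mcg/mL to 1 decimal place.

k = ln2/t½ = ln2/28 ≈ 0.024755 h⁻¹; fraction remaining f = e^(−kτ) = e^(−0.024755×71) ≈ 0.1725.
At steady state, accumulation factor R = 1/(1 − e^(−kτ)) ≈ 1.2085.
Single-dose peak C₀ = D/Vd = 1118/212 ≈ 5.274 mcg/mL.
Steady-state peak Cmax,ss = C₀·R ≈ 5.274 × 1.2085 ≈ 6.374 mcg/mL.
Peak 6.4 mcg/mL vs MTC 4 mcg/mL: exceeds toxic threshold.

6.4 mcg/mL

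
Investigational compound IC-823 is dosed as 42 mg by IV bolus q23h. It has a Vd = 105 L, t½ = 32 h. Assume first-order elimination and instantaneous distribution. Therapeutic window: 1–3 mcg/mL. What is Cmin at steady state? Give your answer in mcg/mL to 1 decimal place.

0.6 mcg/mL

τ/t½ = 23/32 ≈ 0.71875, so fraction remaining f = (1/2)^(23/32) ≈ 0.6076.
At steady state, accumulation factor R = 1/(1 − e^(−kτ)) ≈ 2.5484.
Single-dose peak C₀ = D/Vd = 42/105 ≈ 0.400 mcg/mL.
Steady-state peak Cmax,ss = C₀·R ≈ 0.400 × 2.5484 ≈ 1.019 mcg/mL.
One interval later, Cmin,ss = Cmax,ss·e^(−kτ) ≈ 1.019 × 0.6076 ≈ 0.619 mcg/mL.
Trough 0.6 mcg/mL vs MEC 1 mcg/mL: subtherapeutic.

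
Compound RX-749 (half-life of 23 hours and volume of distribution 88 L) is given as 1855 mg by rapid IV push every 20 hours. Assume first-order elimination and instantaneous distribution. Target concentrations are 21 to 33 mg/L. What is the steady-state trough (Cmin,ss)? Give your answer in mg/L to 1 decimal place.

τ/t½ = 20/23 ≈ 0.86957, so fraction remaining f = (1/2)^(20/23) ≈ 0.5473.
Accumulation ratio R = 1/(1 − f) ≈ 1/0.4527 ≈ 2.2090.
Each bolus raises the concentration by D/Vd = 1855/88 ≈ 21.080 mg/L.
Cmax,ss = C₀/(1 − f) ≈ 21.080/0.4527 ≈ 46.565 mg/L.
Steady-state trough Cmin,ss = Cmax,ss·f ≈ 46.565 × 0.5473 ≈ 25.485 mg/L.
Trough 25.5 mg/L vs MEC 21 mg/L: adequate.

25.5 mg/L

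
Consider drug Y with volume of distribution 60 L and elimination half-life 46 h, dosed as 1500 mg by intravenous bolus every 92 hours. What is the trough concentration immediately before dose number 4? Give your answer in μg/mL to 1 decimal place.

8.2 μg/mL

f = (1/2)^(τ/t½) = (1/2)^(92/46) ≈ 0.2500.
C₀ = D/Vd = 1500/60 ≈ 25.000 μg/mL.
Before the 4th dose, 3 doses have been given. Superposition: Cmin = C₀·(f + f² + … + f^3).
≈ 25.000 × (0.2500 + 0.0625 + 0.0156) ≈ 25.000 × 0.3281 ≈ 8.203 μg/mL.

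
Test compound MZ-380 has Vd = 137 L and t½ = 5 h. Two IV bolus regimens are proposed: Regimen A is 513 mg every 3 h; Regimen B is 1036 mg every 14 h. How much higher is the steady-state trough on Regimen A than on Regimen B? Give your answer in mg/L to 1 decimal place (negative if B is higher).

6.0 mg/L

Regimen A: f = (1/2)^(3/5) ≈ 0.6598; Cmin,ss = (513/137)·f/(1−f) ≈ 7.262 mg/L.
Regimen B: f = (1/2)^(14/5) ≈ 0.1436; Cmin,ss = (1036/137)·f/(1−f) ≈ 1.268 mg/L.
Difference ≈ 7.262 − 1.268 ≈ 5.994 mg/L.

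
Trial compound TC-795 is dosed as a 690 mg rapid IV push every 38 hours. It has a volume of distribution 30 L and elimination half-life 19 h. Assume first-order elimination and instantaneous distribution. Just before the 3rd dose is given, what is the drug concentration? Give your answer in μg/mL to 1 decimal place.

f = (1/2)^(τ/t½) = (1/2)^(38/19) ≈ 0.2500.
C₀ = D/Vd = 690/30 ≈ 23.000 μg/mL.
Before the 3rd dose, 2 doses have been given. Superposition: Cmin = C₀·(f + f²).
≈ 23.000 × (0.2500 + 0.0625) ≈ 23.000 × 0.3125 ≈ 7.188 μg/mL.

7.2 μg/mL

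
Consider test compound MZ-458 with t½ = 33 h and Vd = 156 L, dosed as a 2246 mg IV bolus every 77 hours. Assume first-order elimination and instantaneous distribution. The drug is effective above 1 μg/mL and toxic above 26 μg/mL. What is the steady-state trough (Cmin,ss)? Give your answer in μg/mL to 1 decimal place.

3.6 μg/mL

Over one 77-h interval, 77/33 ≈ 2.3333 half-lives elapse, leaving f ≈ 0.1984 of each dose.
Each bolus raises the concentration by D/Vd = 2246/156 ≈ 14.397 μg/mL.
Steady-state trough Cmin,ss = C₀·f/(1−f) ≈ 14.397 × 0.1984/0.8016 ≈ 3.563 μg/mL.
Trough 3.6 μg/mL vs MEC 1 μg/mL: adequate.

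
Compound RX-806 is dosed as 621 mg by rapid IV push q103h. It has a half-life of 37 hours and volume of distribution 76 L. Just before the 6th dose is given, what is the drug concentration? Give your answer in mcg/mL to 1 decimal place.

1.4 mcg/mL

f = (1/2)^(τ/t½) = (1/2)^(103/37) ≈ 0.1452.
C₀ = D/Vd = 621/76 ≈ 8.171 mcg/mL.
Before the 6th dose, 5 doses have been given. Superposition: Cmin = C₀·(f + f² + … + f^5).
≈ 8.171 × (0.1452 + 0.0211 + 0.0031 + 0.0004 + 0.0001) ≈ 8.171 × 0.1699 ≈ 1.388 mcg/mL.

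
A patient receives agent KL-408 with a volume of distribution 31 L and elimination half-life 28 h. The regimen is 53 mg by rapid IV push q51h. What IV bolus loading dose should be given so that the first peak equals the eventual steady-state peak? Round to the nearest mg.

f = (1/2)^(51/28) ≈ 0.282941; accumulation ratio R = 1/(1−f) ≈ 1.39459.
Loading dose to hit Cmax,ss on first dose: D_load = D_maint·R ≈ 53 × 1.39459 ≈ 73.91 mg.

74 mg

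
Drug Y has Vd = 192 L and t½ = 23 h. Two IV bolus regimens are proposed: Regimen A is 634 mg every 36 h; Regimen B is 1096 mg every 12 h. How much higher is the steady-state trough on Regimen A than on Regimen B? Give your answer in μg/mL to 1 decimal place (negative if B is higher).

-11.4 μg/mL

Regimen A: f = (1/2)^(36/23) ≈ 0.3379; Cmin,ss = (634/192)·f/(1−f) ≈ 1.685 μg/mL.
Regimen B: f = (1/2)^(12/23) ≈ 0.6965; Cmin,ss = (1096/192)·f/(1−f) ≈ 13.100 μg/mL.
Difference ≈ 1.685 − 13.100 ≈ -11.415 μg/mL.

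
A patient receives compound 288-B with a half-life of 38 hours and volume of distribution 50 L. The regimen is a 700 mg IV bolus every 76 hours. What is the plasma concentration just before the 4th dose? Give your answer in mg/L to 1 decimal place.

f = (1/2)^(τ/t½) = (1/2)^(76/38) ≈ 0.2500.
C₀ = D/Vd = 700/50 ≈ 14.000 mg/L.
Before the 4th dose, 3 doses have been given. Superposition: Cmin = C₀·(f + f² + … + f^3).
≈ 14.000 × (0.2500 + 0.0625 + 0.0156) ≈ 14.000 × 0.3281 ≈ 4.593 mg/L.

4.6 mg/L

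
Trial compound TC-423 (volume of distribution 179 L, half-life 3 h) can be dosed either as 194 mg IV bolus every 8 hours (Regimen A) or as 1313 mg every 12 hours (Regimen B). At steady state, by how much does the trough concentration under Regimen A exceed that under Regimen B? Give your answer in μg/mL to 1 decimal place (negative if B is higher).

-0.3 μg/mL

Regimen A: f = (1/2)^(8/3) ≈ 0.1575; Cmin,ss = (194/179)·f/(1−f) ≈ 0.203 μg/mL.
Regimen B: f = (1/2)^(12/3) ≈ 0.0625; Cmin,ss = (1313/179)·f/(1−f) ≈ 0.489 μg/mL.
Difference ≈ 0.203 − 0.489 ≈ -0.286 μg/mL.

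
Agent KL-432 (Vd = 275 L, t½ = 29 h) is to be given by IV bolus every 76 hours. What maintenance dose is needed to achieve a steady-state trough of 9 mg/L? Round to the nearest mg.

τ/t½ = 76/29 ≈ 2.6207, so f = (1/2)^(76/29) ≈ 0.162590.
Cmin,ss = (D/Vd)·f/(1−f), so D = Cmin,ss·Vd·(1−f)/f.
D = 9 × 275 × (1−f)/f ≈ 9 × 275 × 5.15044 ≈ 12747.34 mg.

12747 mg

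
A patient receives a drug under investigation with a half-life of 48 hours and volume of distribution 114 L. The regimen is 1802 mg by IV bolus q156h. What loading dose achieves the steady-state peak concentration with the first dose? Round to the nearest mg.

f = (1/2)^(156/48) ≈ 0.105112; accumulation ratio R = 1/(1−f) ≈ 1.11746.
Loading dose to hit Cmax,ss on first dose: D_load = D_maint·R ≈ 1802 × 1.11746 ≈ 2013.66 mg.

2014 mg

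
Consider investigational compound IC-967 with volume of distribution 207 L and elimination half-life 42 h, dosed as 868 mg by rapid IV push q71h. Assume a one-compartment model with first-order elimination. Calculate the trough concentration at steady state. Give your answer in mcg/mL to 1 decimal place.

1.9 mcg/mL

τ/t½ = 71/42 ≈ 1.6905, so fraction remaining f = (1/2)^(71/42) ≈ 0.3098.
Single-dose peak C₀ = D/Vd = 868/207 ≈ 4.193 mcg/mL.
Steady-state trough Cmin,ss = C₀·f/(1−f) ≈ 4.193 × 0.3098/0.6902 ≈ 1.882 mcg/mL.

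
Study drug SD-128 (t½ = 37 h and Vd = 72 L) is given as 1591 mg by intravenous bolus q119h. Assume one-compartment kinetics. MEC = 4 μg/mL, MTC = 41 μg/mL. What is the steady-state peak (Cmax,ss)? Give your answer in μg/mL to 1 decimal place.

24.8 μg/mL

Over one 119-h interval, 119/37 ≈ 3.2162 half-lives elapse, leaving f ≈ 0.1076 of each dose.
Accumulation ratio R = 1/(1 − f) ≈ 1/0.8924 ≈ 1.1206.
Single-dose peak C₀ = D/Vd = 1591/72 ≈ 22.097 μg/mL.
Steady-state peak Cmax,ss = C₀·R ≈ 22.097 × 1.1206 ≈ 24.762 μg/mL.
Peak 24.8 μg/mL vs MTC 41 μg/mL: below toxic threshold.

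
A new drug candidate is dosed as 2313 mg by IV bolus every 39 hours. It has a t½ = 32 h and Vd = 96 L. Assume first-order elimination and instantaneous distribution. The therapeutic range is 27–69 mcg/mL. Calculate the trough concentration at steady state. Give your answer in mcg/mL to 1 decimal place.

18.2 mcg/mL

Over one 39-h interval, 39/32 ≈ 1.2188 half-lives elapse, leaving f ≈ 0.4297 of each dose.
At steady state, accumulation factor R = 1/(1 − e^(−kτ)) ≈ 1.7535.
Single-dose peak C₀ = D/Vd = 2313/96 ≈ 24.094 mcg/mL.
Cmax,ss = C₀/(1 − f) ≈ 24.094/0.5703 ≈ 42.248 mcg/mL.
Steady-state trough Cmin,ss = Cmax,ss·f ≈ 42.248 × 0.4297 ≈ 18.154 mcg/mL.
Trough 18.2 mcg/mL vs MEC 27 mcg/mL: subtherapeutic.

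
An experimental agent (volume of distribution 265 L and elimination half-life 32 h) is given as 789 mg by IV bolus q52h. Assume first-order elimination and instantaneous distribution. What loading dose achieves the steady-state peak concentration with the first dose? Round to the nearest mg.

1168 mg

f = (1/2)^(52/32) ≈ 0.324210; accumulation ratio R = 1/(1−f) ≈ 1.47975.
Loading dose to hit Cmax,ss on first dose: D_load = D_maint·R ≈ 789 × 1.47975 ≈ 1167.52 mg.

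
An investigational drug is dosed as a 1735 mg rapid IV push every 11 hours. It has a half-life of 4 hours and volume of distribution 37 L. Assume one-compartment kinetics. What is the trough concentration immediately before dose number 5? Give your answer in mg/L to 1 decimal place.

8.2 mg/L

f = (1/2)^(τ/t½) = (1/2)^(11/4) ≈ 0.1487.
C₀ = D/Vd = 1735/37 ≈ 46.892 mg/L.
Before the 5th dose, 4 doses have been given. Superposition: Cmin = C₀·(f + f² + … + f^4).
≈ 46.892 × (0.1487 + 0.0221 + 0.0033 + 0.0005) ≈ 46.892 × 0.1746 ≈ 8.187 mg/L.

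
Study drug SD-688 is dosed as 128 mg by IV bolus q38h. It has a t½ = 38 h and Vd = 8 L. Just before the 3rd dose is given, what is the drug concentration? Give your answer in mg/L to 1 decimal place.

12.0 mg/L

f = (1/2)^(τ/t½) = (1/2)^(38/38) ≈ 0.5000.
C₀ = D/Vd = 128/8 ≈ 16.000 mg/L.
Before the 3rd dose, 2 doses have been given. Superposition: Cmin = C₀·(f + f²).
≈ 16.000 × (0.5000 + 0.2500) ≈ 16.000 × 0.7500 ≈ 12.000 mg/L.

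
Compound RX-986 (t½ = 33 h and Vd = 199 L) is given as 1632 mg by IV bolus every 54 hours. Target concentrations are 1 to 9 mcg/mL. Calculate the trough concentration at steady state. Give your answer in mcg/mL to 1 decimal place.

3.9 mcg/mL

τ/t½ = 54/33 ≈ 1.6364, so fraction remaining f = (1/2)^(54/33) ≈ 0.3217.
Accumulation ratio R = 1/(1 − f) ≈ 1/0.6783 ≈ 1.4743.
Each bolus raises the concentration by D/Vd = 1632/199 ≈ 8.201 mcg/mL.
Cmax,ss = C₀/(1 − f) ≈ 8.201/0.6783 ≈ 12.091 mcg/mL.
Steady-state trough Cmin,ss = Cmax,ss·f ≈ 12.091 × 0.3217 ≈ 3.890 mcg/mL.
Trough 3.9 mcg/mL vs MEC 1 mcg/mL: adequate.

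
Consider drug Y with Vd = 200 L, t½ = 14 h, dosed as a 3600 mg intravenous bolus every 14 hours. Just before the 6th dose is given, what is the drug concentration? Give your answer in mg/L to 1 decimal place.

f = (1/2)^(τ/t½) = (1/2)^(14/14) ≈ 0.5000.
C₀ = D/Vd = 3600/200 ≈ 18.000 mg/L.
Before the 6th dose, 5 doses have been given. Superposition: Cmin = C₀·(f + f² + … + f^5).
≈ 18.000 × (0.5000 + 0.2500 + 0.1250 + 0.0625 + 0.0313) ≈ 18.000 × 0.9688 ≈ 17.438 mg/L.

17.4 mg/L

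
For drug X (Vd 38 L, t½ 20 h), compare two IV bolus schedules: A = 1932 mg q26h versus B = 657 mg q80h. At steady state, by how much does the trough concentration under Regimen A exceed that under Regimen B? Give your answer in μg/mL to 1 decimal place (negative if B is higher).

Regimen A: f = (1/2)^(26/20) ≈ 0.4061; Cmin,ss = (1932/38)·f/(1−f) ≈ 34.765 μg/mL.
Regimen B: f = (1/2)^(80/20) ≈ 0.0625; Cmin,ss = (657/38)·f/(1−f) ≈ 1.153 μg/mL.
Difference ≈ 34.765 − 1.153 ≈ 33.612 μg/mL.

33.6 μg/mL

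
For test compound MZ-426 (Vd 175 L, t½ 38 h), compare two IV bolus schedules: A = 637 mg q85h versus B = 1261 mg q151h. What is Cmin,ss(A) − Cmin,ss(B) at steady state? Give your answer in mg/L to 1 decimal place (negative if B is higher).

0.5 mg/L

Regimen A: f = (1/2)^(85/38) ≈ 0.2122; Cmin,ss = (637/175)·f/(1−f) ≈ 0.980 mg/L.
Regimen B: f = (1/2)^(151/38) ≈ 0.0637; Cmin,ss = (1261/175)·f/(1−f) ≈ 0.490 mg/L.
Difference ≈ 0.980 − 0.490 ≈ 0.490 mg/L.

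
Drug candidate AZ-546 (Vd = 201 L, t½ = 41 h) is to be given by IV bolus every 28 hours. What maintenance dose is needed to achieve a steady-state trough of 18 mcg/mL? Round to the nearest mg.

2190 mg

τ/t½ = 28/41 ≈ 0.68293, so f = (1/2)^(28/41) ≈ 0.622900.
Cmin,ss = (D/Vd)·f/(1−f), so D = Cmin,ss·Vd·(1−f)/f.
D = 18 × 201 × (1−f)/f ≈ 18 × 201 × 0.60539 ≈ 2190.30 mg.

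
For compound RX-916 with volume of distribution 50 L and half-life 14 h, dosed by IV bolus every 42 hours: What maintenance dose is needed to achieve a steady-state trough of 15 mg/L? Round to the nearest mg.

τ/t½ = 42/14 ≈ 3, so f = (1/2)^(42/14) ≈ 0.125000.
Cmin,ss = (D/Vd)·f/(1−f), so D = Cmin,ss·Vd·(1−f)/f.
D = 15 × 50 × (1−f)/f ≈ 15 × 50 × 7.00000 ≈ 5250.00 mg.

5250 mg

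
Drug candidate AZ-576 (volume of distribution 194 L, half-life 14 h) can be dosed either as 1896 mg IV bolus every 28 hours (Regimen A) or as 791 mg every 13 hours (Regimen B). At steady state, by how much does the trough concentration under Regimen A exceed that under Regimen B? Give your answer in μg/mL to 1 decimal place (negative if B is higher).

-1.3 μg/mL

Regimen A: f = (1/2)^(28/14) ≈ 0.2500; Cmin,ss = (1896/194)·f/(1−f) ≈ 3.258 μg/mL.
Regimen B: f = (1/2)^(13/14) ≈ 0.5254; Cmin,ss = (791/194)·f/(1−f) ≈ 4.514 μg/mL.
Difference ≈ 3.258 − 4.514 ≈ -1.256 μg/mL.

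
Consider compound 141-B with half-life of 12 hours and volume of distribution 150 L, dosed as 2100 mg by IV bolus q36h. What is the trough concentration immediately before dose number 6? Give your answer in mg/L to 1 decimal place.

f = (1/2)^(τ/t½) = (1/2)^(36/12) ≈ 0.1250.
C₀ = D/Vd = 2100/150 ≈ 14.000 mg/L.
Before the 6th dose, 5 doses have been given. Superposition: Cmin = C₀·(f + f² + … + f^5).
≈ 14.000 × (0.1250 + 0.0156 + 0.0020 + 0.0002 + 0.0000) ≈ 14.000 × 0.1428 ≈ 1.999 mg/L.

2.0 mg/L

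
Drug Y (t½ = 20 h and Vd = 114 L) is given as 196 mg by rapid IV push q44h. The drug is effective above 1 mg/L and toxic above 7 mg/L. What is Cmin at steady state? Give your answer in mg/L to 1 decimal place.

Over one 44-h interval, 44/20 ≈ 2.2 half-lives elapse, leaving f ≈ 0.2176 of each dose.
At steady state, accumulation factor R = 1/(1 − e^(−kτ)) ≈ 1.2781.
Each bolus raises the concentration by D/Vd = 196/114 ≈ 1.719 mg/L.
Steady-state peak Cmax,ss = C₀·R ≈ 1.719 × 1.2781 ≈ 2.197 mg/L.
Steady-state trough Cmin,ss = Cmax,ss·f ≈ 2.197 × 0.2176 ≈ 0.478 mg/L.
Trough 0.5 mg/L vs MEC 1 mg/L: subtherapeutic.

0.5 mg/L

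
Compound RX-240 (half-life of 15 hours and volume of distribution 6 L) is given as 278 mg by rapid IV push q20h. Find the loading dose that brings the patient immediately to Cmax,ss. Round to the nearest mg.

461 mg

f = (1/2)^(20/15) ≈ 0.396850; accumulation ratio R = 1/(1−f) ≈ 1.65796.
Loading dose to hit Cmax,ss on first dose: D_load = D_maint·R ≈ 278 × 1.65796 ≈ 460.91 mg.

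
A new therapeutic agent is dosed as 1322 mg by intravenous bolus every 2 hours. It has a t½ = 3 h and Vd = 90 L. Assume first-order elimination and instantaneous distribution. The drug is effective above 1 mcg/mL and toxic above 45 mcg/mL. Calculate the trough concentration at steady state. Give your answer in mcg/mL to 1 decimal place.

τ/t½ = 2/3 ≈ 0.66667, so fraction remaining f = (1/2)^(2/3) ≈ 0.6300.
Accumulation ratio R = 1/(1 − f) ≈ 1/0.3700 ≈ 2.7027.
Each bolus raises the concentration by D/Vd = 1322/90 ≈ 14.689 mcg/mL.
Cmax,ss = C₀/(1 − f) ≈ 14.689/0.3700 ≈ 39.700 mcg/mL.
Steady-state trough Cmin,ss = Cmax,ss·f ≈ 39.700 × 0.6300 ≈ 25.011 mcg/mL.
Trough 25.0 mcg/mL vs MEC 1 mcg/mL: adequate.

25.0 mcg/mL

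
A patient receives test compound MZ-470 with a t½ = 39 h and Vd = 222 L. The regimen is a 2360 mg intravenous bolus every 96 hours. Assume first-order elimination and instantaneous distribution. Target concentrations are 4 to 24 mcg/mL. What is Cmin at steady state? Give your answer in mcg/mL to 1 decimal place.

2.4 mcg/mL

Over one 96-h interval, 96/39 ≈ 2.4615 half-lives elapse, leaving f ≈ 0.1816 of each dose.
Accumulation ratio R = 1/(1 − f) ≈ 1/0.8184 ≈ 1.2219.
Each bolus raises the concentration by D/Vd = 2360/222 ≈ 10.631 mcg/mL.
Steady-state peak Cmax,ss = C₀·R ≈ 10.631 × 1.2219 ≈ 12.990 mcg/mL.
Steady-state trough Cmin,ss = Cmax,ss·f ≈ 12.990 × 0.1816 ≈ 2.359 mcg/mL.
Trough 2.4 mcg/mL vs MEC 4 mcg/mL: subtherapeutic.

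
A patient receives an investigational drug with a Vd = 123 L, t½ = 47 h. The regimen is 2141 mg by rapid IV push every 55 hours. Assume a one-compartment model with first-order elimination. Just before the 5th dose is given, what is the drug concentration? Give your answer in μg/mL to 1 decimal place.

f = (1/2)^(τ/t½) = (1/2)^(55/47) ≈ 0.4444.
C₀ = D/Vd = 2141/123 ≈ 17.407 μg/mL.
Before the 5th dose, 4 doses have been given. Superposition: Cmin = C₀·(f + f² + … + f^4).
≈ 17.407 × (0.4444 + 0.1975 + 0.0878 + 0.0390) ≈ 17.407 × 0.7687 ≈ 13.381 μg/mL.

13.4 μg/mL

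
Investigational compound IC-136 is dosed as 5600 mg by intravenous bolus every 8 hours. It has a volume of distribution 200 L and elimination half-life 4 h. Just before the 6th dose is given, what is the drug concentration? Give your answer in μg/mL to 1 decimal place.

f = (1/2)^(τ/t½) = (1/2)^(8/4) ≈ 0.2500.
C₀ = D/Vd = 5600/200 ≈ 28.000 μg/mL.
Before the 6th dose, 5 doses have been given. Superposition: Cmin = C₀·(f + f² + … + f^5).
≈ 28.000 × (0.2500 + 0.0625 + 0.0156 + 0.0039 + 0.0010) ≈ 28.000 × 0.3330 ≈ 9.324 μg/mL.

9.3 μg/mL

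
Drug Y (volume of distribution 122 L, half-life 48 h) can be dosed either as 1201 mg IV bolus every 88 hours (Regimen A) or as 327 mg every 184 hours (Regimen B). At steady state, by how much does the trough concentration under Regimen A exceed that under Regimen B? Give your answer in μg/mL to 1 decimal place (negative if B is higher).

Regimen A: f = (1/2)^(88/48) ≈ 0.2806; Cmin,ss = (1201/122)·f/(1−f) ≈ 3.840 μg/mL.
Regimen B: f = (1/2)^(184/48) ≈ 0.0702; Cmin,ss = (327/122)·f/(1−f) ≈ 0.202 μg/mL.
Difference ≈ 3.840 − 0.202 ≈ 3.638 μg/mL.

3.6 μg/mL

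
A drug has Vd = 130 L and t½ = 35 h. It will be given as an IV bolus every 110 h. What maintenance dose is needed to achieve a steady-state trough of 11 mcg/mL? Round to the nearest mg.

11201 mg

τ/t½ = 110/35 ≈ 3.1429, so f = (1/2)^(110/35) ≈ 0.113215.
Cmin,ss = (D/Vd)·f/(1−f), so D = Cmin,ss·Vd·(1−f)/f.
D = 11 × 130 × (1−f)/f ≈ 11 × 130 × 7.83275 ≈ 11200.83 mg.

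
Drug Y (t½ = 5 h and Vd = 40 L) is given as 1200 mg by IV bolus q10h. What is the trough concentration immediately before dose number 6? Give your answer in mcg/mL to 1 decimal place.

f = (1/2)^(τ/t½) = (1/2)^(10/5) ≈ 0.2500.
C₀ = D/Vd = 1200/40 ≈ 30.000 mcg/mL.
Before the 6th dose, 5 doses have been given. Superposition: Cmin = C₀·(f + f² + … + f^5).
≈ 30.000 × (0.2500 + 0.0625 + 0.0156 + 0.0039 + 0.0010) ≈ 30.000 × 0.3330 ≈ 9.990 mcg/mL.

10.0 mcg/mL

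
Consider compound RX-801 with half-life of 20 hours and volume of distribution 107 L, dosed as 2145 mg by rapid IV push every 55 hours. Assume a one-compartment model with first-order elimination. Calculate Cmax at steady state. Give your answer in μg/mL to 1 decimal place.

k = ln2/t½ = ln2/20 ≈ 0.034657 h⁻¹; fraction remaining f = e^(−kτ) = e^(−0.034657×55) ≈ 0.1487.
At steady state, accumulation factor R = 1/(1 − e^(−kτ)) ≈ 1.1747.
Single-dose peak C₀ = D/Vd = 2145/107 ≈ 20.047 μg/mL.
Cmax,ss = C₀/(1 − f) ≈ 20.047/0.8513 ≈ 23.549 μg/mL.

23.5 μg/mL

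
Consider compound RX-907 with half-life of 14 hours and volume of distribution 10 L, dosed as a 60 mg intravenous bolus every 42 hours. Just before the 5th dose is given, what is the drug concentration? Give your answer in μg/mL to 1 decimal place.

f = (1/2)^(τ/t½) = (1/2)^(42/14) ≈ 0.1250.
C₀ = D/Vd = 60/10 ≈ 6.000 μg/mL.
Before the 5th dose, 4 doses have been given. Superposition: Cmin = C₀·(f + f² + … + f^4).
≈ 6.000 × (0.1250 + 0.0156 + 0.0020 + 0.0002) ≈ 6.000 × 0.1428 ≈ 0.857 μg/mL.

0.9 μg/mL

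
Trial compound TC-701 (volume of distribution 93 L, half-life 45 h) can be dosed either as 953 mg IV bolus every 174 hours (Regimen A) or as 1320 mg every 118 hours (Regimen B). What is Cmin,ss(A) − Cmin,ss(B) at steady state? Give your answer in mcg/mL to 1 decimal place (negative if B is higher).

Regimen A: f = (1/2)^(174/45) ≈ 0.0686; Cmin,ss = (953/93)·f/(1−f) ≈ 0.755 mcg/mL.
Regimen B: f = (1/2)^(118/45) ≈ 0.1624; Cmin,ss = (1320/93)·f/(1−f) ≈ 2.752 mcg/mL.
Difference ≈ 0.755 − 2.752 ≈ -1.997 mcg/mL.

-2.0 mcg/mL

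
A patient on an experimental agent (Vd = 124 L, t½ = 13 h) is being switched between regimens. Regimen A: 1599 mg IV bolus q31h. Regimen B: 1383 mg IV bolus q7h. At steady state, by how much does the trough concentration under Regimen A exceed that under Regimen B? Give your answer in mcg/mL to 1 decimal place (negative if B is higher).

-21.6 mcg/mL

Regimen A: f = (1/2)^(31/13) ≈ 0.1915; Cmin,ss = (1599/124)·f/(1−f) ≈ 3.054 mcg/mL.
Regimen B: f = (1/2)^(7/13) ≈ 0.6885; Cmin,ss = (1383/124)·f/(1−f) ≈ 24.652 mcg/mL.
Difference ≈ 3.054 − 24.652 ≈ -21.598 mcg/mL.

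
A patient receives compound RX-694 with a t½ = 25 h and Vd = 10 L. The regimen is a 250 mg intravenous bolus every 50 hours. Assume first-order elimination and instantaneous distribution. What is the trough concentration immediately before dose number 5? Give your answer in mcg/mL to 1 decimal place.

8.3 mcg/mL

f = (1/2)^(τ/t½) = (1/2)^(50/25) ≈ 0.2500.
C₀ = D/Vd = 250/10 ≈ 25.000 mcg/mL.
Before the 5th dose, 4 doses have been given. Superposition: Cmin = C₀·(f + f² + … + f^4).
≈ 25.000 × (0.2500 + 0.0625 + 0.0156 + 0.0039) ≈ 25.000 × 0.3320 ≈ 8.300 mcg/mL.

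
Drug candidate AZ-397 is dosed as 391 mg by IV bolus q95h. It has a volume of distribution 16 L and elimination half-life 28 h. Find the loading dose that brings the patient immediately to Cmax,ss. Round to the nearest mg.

f = (1/2)^(95/28) ≈ 0.095202; accumulation ratio R = 1/(1−f) ≈ 1.10522.
Loading dose to hit Cmax,ss on first dose: D_load = D_maint·R ≈ 391 × 1.10522 ≈ 432.14 mg.

432 mg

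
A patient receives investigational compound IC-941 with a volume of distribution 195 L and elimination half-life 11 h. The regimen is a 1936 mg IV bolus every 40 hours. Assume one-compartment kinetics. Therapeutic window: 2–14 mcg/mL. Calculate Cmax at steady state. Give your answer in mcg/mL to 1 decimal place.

10.8 mcg/mL

Over one 40-h interval, 40/11 ≈ 3.6364 half-lives elapse, leaving f ≈ 0.0804 of each dose.
Accumulation ratio R = 1/(1 − f) ≈ 1/0.9196 ≈ 1.0874.
Each bolus raises the concentration by D/Vd = 1936/195 ≈ 9.928 mcg/mL.
Steady-state peak Cmax,ss = C₀·R ≈ 9.928 × 1.0874 ≈ 10.796 mcg/mL.
Peak 10.8 mcg/mL vs MTC 14 mcg/mL: below toxic threshold.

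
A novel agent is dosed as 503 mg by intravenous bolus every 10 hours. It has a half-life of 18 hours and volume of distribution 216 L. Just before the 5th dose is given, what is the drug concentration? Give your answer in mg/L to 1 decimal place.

f = (1/2)^(τ/t½) = (1/2)^(10/18) ≈ 0.6804.
C₀ = D/Vd = 503/216 ≈ 2.329 mg/L.
Before the 5th dose, 4 doses have been given. Superposition: Cmin = C₀·(f + f² + … + f^4).
≈ 2.329 × (0.6804 + 0.4629 + 0.3150 + 0.2143) ≈ 2.329 × 1.6726 ≈ 3.895 mg/L.

3.9 mg/L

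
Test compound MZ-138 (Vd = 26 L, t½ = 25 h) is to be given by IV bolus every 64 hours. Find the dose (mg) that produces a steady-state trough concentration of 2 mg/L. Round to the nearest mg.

τ/t½ = 64/25 ≈ 2.56, so f = (1/2)^(64/25) ≈ 0.169576.
Cmin,ss = (D/Vd)·f/(1−f), so D = Cmin,ss·Vd·(1−f)/f.
D = 2 × 26 × (1−f)/f ≈ 2 × 26 × 4.89706 ≈ 254.65 mg.

255 mg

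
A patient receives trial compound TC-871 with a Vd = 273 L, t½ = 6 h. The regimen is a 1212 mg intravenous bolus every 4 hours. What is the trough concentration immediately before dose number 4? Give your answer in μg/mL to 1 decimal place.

5.7 μg/mL

f = (1/2)^(τ/t½) = (1/2)^(4/6) ≈ 0.6300.
C₀ = D/Vd = 1212/273 ≈ 4.440 μg/mL.
Before the 4th dose, 3 doses have been given. Superposition: Cmin = C₀·(f + f² + … + f^3).
≈ 4.440 × (0.6300 + 0.3969 + 0.2500) ≈ 4.440 × 1.2769 ≈ 5.669 μg/mL.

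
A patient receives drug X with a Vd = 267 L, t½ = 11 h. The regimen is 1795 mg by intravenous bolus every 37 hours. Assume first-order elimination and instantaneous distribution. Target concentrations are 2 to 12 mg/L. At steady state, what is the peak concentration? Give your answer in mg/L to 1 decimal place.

k = ln2/t½ = ln2/11 ≈ 0.063013 h⁻¹; fraction remaining f = e^(−kτ) = e^(−0.063013×37) ≈ 0.0972.
Accumulation ratio R = 1/(1 − f) ≈ 1/0.9028 ≈ 1.1077.
Single-dose peak C₀ = D/Vd = 1795/267 ≈ 6.723 mg/L.
Cmax,ss = C₀/(1 − f) ≈ 6.723/0.9028 ≈ 7.447 mg/L.
Peak 7.4 mg/L vs MTC 12 mg/L: below toxic threshold.

7.4 mg/L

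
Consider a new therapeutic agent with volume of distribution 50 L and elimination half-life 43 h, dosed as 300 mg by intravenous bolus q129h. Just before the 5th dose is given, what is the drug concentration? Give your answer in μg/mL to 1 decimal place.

0.9 μg/mL

f = (1/2)^(τ/t½) = (1/2)^(129/43) ≈ 0.1250.
C₀ = D/Vd = 300/50 ≈ 6.000 μg/mL.
Before the 5th dose, 4 doses have been given. Superposition: Cmin = C₀·(f + f² + … + f^4).
≈ 6.000 × (0.1250 + 0.0156 + 0.0020 + 0.0002) ≈ 6.000 × 0.1428 ≈ 0.857 μg/mL.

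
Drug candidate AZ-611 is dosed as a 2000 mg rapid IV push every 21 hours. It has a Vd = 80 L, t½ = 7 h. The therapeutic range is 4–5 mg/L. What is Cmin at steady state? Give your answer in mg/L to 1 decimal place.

τ = 21 h = 3 half-lives, so f = (1/2)^3 = 0.125.
At steady state, R = 1/(1 − 0.125) = 8/7.
Single-dose peak C₀ = D/Vd = 2000/80 = 25 mg/L.
Steady-state peak Cmax,ss = C₀·R = 25 × 8/7 ≈ 28.571 mg/L.
Steady-state trough Cmin,ss = Cmax,ss·f ≈ 28.571 × 0.125 ≈ 3.571 mg/L.
Trough 3.6 mg/L vs MEC 4 mg/L: subtherapeutic.

3.6 mg/L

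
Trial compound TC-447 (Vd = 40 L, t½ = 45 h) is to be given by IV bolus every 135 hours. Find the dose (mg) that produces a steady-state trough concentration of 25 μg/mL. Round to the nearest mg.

7000 mg

τ/t½ = 135/45 ≈ 3, so f = (1/2)^(135/45) ≈ 0.125000.
Cmin,ss = (D/Vd)·f/(1−f), so D = Cmin,ss·Vd·(1−f)/f.
D = 25 × 40 × (1−f)/f ≈ 25 × 40 × 7.00000 ≈ 7000.00 mg.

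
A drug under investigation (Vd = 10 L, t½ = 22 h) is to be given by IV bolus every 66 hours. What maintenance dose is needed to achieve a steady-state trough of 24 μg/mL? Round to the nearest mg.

1680 mg

τ/t½ = 66/22 ≈ 3, so f = (1/2)^(66/22) ≈ 0.125000.
Cmin,ss = (D/Vd)·f/(1−f), so D = Cmin,ss·Vd·(1−f)/f.
D = 24 × 10 × (1−f)/f ≈ 24 × 10 × 7.00000 ≈ 1680.00 mg.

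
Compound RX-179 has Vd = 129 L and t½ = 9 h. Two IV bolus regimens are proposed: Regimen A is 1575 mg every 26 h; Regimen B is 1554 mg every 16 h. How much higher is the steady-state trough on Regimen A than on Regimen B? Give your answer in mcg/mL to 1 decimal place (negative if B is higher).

-3.1 mcg/mL

Regimen A: f = (1/2)^(26/9) ≈ 0.1350; Cmin,ss = (1575/129)·f/(1−f) ≈ 1.905 mcg/mL.
Regimen B: f = (1/2)^(16/9) ≈ 0.2916; Cmin,ss = (1554/129)·f/(1−f) ≈ 4.959 mcg/mL.
Difference ≈ 1.905 − 4.959 ≈ -3.054 mcg/mL.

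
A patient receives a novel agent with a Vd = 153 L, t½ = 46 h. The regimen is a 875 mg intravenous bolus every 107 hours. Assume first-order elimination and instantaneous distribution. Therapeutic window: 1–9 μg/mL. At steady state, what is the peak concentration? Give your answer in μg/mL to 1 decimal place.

k = ln2/t½ = ln2/46 ≈ 0.015068 h⁻¹; fraction remaining f = e^(−kτ) = e^(−0.015068×107) ≈ 0.1994.
Accumulation ratio R = 1/(1 − f) ≈ 1/0.8006 ≈ 1.2491.
Each bolus raises the concentration by D/Vd = 875/153 ≈ 5.719 μg/mL.
Cmax,ss = C₀/(1 − f) ≈ 5.719/0.8006 ≈ 7.143 μg/mL.
Peak 7.1 μg/mL vs MTC 9 μg/mL: below toxic threshold.

7.1 μg/mL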